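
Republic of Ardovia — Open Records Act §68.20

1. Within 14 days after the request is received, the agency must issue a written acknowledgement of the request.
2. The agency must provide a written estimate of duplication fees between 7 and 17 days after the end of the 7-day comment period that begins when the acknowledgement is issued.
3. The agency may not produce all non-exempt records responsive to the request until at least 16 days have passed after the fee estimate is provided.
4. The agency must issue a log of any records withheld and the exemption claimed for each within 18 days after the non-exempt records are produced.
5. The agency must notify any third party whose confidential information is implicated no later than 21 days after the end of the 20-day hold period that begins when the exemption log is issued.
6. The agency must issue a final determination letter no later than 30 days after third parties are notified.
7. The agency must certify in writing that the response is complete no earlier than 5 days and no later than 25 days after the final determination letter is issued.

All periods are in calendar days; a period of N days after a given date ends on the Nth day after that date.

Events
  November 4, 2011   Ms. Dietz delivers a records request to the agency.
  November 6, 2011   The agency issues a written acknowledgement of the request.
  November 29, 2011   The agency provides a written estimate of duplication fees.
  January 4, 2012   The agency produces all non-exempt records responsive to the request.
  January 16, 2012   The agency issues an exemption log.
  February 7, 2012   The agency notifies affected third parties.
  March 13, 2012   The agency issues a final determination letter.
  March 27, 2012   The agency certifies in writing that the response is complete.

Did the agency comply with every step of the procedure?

Step 1 — counting 14 days from November 4, 2011 (when the request is received) gives a deadline of November 18, 2011; completed November 6, 2011, before the deadline.
Step 2 — 7 and 17 days from November 13, 2011 (end of the 7-day comment period, which began when the acknowledgement is issued on November 6, 2011) are November 20, 2011 and November 30, 2011 respectively; done November 29, 2011 — within the window.
Step 3 — must wait 16 days from November 29, 2011 (when the fee estimate is provided), so not before December 15, 2011; January 4, 2012 is on or after that date.
Step 4 — counting 18 days from January 4, 2012 (when the non-exempt records are produced) gives a deadline of January 22, 2012; done January 16, 2012 — timely.
Step 5 — counting 21 days from February 5, 2012 (end of the 20-day hold period, which began when the exemption log is issued on January 16, 2012) gives a deadline of February 26, 2012; February 7, 2012 is within that limit.
Step 6 — counting 30 days from February 7, 2012 (when third parties are notified) gives a deadline of March 8, 2012; done March 13, 2012 — 5 days late.
The procedure was therefore not followed at step 6.

No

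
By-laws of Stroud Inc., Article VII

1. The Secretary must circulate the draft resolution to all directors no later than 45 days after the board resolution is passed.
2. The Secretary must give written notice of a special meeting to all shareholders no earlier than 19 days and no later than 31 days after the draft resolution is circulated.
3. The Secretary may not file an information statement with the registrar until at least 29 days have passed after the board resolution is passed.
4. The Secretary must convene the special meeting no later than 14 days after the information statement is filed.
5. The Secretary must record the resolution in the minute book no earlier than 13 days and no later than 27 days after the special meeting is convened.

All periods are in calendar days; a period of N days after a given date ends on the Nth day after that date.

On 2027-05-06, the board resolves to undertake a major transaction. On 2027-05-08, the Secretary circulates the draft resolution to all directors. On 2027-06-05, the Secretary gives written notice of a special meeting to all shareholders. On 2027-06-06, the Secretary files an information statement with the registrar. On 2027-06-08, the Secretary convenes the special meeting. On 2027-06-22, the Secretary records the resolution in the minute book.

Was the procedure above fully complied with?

Yes

(1) due by 2027-05-06 + 45 days = 2027-06-20; completed 2027-05-08, before the deadline.
(2) the permitted window runs from 2027-05-08 + 19 = 2027-05-27 to 2027-05-08 + 31 = 2027-06-08; done 2027-06-05 — within the window.
(3) permitted from 2027-05-06 + 29 days = 2027-06-04 onward; done 2027-06-06, after the minimum wait.
(4) due by 2027-06-06 + 14 days = 2027-06-20; 2027-06-08 is within that limit.
(5) the permitted window runs from 2027-06-08 + 13 = 2027-06-21 to 2027-06-08 + 27 = 2027-07-05; done 2027-06-22 — within the window.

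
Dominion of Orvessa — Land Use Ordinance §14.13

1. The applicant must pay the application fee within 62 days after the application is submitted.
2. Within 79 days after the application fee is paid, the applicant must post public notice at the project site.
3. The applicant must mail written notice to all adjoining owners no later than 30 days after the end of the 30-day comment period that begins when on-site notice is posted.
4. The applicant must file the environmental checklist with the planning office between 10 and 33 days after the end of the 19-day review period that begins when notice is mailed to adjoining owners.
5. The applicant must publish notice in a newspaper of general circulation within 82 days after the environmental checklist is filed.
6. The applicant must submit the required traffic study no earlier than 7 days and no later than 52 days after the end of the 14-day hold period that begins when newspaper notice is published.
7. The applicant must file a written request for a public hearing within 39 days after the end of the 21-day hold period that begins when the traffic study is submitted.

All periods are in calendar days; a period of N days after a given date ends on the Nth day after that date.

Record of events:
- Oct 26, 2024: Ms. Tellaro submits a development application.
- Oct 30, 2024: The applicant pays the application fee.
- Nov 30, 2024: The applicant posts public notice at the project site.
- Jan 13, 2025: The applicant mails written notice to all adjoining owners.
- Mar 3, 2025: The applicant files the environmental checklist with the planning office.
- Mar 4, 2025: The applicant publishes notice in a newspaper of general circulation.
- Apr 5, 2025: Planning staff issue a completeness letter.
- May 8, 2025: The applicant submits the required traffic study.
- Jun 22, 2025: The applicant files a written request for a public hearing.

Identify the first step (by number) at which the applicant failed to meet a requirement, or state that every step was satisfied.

Step 1 — counting 62 days from Oct 26, 2024 (when the application is submitted) gives a deadline of Dec 27, 2024; completed Oct 30, 2024, before the deadline.
Step 2 — counting 79 days from Oct 30, 2024 (when the application fee is paid) gives a deadline of Jan 17, 2025; completed Nov 30, 2024, before the deadline.
Step 3 — counting 30 days from Dec 30, 2024 (end of the 30-day comment period, which began when on-site notice is posted on Nov 30, 2024) gives a deadline of Jan 29, 2025; completed Jan 13, 2025, before the deadline.
Step 4 — 10 and 33 days from Feb 1, 2025 (end of the 19-day review period, which began when notice is mailed to adjoining owners on Jan 13, 2025) are Feb 11, 2025 and Mar 6, 2025 respectively; done Mar 3, 2025 — within the window.
Step 5 — counting 82 days from Mar 3, 2025 (when the environmental checklist is filed) gives a deadline of May 24, 2025; completed Mar 4, 2025, before the deadline.
Step 6 — 7 and 52 days from Mar 18, 2025 (end of the 14-day hold period, which began when newspaper notice is published on Mar 4, 2025) are Mar 25, 2025 and May 9, 2025 respectively; done May 8, 2025, which is between those dates.
Step 7 — counting 39 days from May 29, 2025 (end of the 21-day hold period, which began when the traffic study is submitted on May 8, 2025) gives a deadline of Jul 7, 2025; Jun 22, 2025 is within that limit.

None — every step was satisfied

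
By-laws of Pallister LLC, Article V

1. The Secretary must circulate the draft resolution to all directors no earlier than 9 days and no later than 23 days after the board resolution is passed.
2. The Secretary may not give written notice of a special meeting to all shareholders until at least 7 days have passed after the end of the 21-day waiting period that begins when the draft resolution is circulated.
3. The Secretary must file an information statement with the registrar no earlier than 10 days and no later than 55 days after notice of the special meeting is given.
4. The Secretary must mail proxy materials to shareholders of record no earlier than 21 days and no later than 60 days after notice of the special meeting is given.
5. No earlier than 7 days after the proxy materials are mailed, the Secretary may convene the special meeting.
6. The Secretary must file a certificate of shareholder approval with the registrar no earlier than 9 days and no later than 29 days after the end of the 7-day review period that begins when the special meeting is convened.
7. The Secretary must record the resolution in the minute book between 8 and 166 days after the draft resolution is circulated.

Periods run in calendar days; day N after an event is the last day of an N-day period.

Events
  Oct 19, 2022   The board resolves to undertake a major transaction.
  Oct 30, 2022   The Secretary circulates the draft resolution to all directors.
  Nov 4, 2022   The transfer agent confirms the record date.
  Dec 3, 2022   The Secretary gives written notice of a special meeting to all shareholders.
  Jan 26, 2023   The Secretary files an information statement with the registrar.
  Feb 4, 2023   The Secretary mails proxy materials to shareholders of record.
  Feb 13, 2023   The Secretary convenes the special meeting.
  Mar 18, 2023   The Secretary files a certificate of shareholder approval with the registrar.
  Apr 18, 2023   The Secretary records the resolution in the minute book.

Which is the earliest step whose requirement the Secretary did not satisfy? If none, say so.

Step 4

Step 1: the window is 9–23 days after Oct 19, 2022 (when the board resolution is passed), so Oct 28, 2022 through Nov 11, 2022; Oct 30, 2022 falls inside that range.
Step 2: the earliest permitted date is 7 days after Nov 20, 2022 (end of the 21-day waiting period, which began when the draft resolution is circulated on Oct 30, 2022), i.e. Nov 27, 2022; Dec 3, 2022 is on or after that date.
Step 3: the window is 10–55 days after Dec 3, 2022 (when notice of the special meeting is given), so Dec 13, 2022 through Jan 27, 2023; Jan 26, 2023 falls inside that range.
Step 4: the window is 21–60 days after Dec 3, 2022 (when notice of the special meeting is given), so Dec 24, 2022 through Feb 1, 2023; done Feb 4, 2023 — 3 days after the window closed.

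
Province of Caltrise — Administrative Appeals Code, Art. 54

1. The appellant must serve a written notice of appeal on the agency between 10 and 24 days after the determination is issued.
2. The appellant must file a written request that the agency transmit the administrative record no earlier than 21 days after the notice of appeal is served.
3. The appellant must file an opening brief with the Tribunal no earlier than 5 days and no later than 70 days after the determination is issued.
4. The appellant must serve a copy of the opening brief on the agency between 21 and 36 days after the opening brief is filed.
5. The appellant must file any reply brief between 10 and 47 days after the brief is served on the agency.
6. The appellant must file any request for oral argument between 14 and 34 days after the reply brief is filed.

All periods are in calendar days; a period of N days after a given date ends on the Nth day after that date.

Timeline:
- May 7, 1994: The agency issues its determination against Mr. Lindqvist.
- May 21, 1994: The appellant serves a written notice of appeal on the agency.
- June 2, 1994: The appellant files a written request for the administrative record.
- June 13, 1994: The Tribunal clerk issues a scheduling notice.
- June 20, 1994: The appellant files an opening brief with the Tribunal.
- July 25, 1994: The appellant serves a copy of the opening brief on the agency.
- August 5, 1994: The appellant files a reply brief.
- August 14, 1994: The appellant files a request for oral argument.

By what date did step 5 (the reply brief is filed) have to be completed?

September 10, 1994

Step 5 runs from July 25, 1994, when the brief is served on the agency. The window is 10–47 days after July 25, 1994; it closes on September 10, 1994.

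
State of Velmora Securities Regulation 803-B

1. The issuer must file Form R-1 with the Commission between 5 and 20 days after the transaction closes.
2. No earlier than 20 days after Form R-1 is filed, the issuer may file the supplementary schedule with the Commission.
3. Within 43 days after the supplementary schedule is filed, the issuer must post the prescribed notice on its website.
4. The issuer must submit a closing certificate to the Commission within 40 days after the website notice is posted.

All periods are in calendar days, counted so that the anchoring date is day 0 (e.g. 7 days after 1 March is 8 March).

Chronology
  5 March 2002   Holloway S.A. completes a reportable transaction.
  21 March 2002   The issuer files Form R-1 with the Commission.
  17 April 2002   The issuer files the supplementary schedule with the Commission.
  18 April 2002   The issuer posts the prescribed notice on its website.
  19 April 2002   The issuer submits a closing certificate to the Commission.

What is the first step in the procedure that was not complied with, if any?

Step 1 — 5 and 20 days from 5 March 2002 (when the transaction closes) are 10 March 2002 and 25 March 2002 respectively; done 21 March 2002 — within the window.
Step 2 — must wait 20 days from 21 March 2002 (when Form R-1 is filed), so not before 10 April 2002; done 17 April 2002 — permitted.
Step 3 — counting 43 days from 17 April 2002 (when the supplementary schedule is filed) gives a deadline of 30 May 2002; done 18 April 2002 — timely.
Step 4 — counting 40 days from 18 April 2002 (when the website notice is posted) gives a deadline of 28 May 2002; 19 April 2002 is within that limit.

None — every step was satisfied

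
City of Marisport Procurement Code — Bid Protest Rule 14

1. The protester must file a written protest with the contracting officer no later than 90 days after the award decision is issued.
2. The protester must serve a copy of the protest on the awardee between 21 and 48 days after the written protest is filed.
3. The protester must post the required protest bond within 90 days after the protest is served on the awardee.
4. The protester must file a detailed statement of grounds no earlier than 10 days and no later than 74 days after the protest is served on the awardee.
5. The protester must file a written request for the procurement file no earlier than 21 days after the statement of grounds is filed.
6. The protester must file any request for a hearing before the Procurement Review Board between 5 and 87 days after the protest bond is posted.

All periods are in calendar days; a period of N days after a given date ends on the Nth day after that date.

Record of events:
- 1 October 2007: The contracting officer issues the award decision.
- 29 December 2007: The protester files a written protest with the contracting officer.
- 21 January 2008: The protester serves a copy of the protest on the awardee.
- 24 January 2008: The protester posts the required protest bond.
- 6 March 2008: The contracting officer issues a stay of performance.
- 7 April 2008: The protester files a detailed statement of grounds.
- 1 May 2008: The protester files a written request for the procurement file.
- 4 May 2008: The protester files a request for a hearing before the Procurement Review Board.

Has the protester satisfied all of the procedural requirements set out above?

No

Step 1 — counting 90 days from 1 October 2007 (when the award decision is issued) gives a deadline of 30 December 2007; done 29 December 2007 — timely.
Step 2 — 21 and 48 days from 29 December 2007 (when the written protest is filed) are 19 January 2008 and 15 February 2008 respectively; done 21 January 2008 — within the window.
Step 3 — counting 90 days from 21 January 2008 (when the protest is served on the awardee) gives a deadline of 20 April 2008; 24 January 2008 is within that limit.
Step 4 — 10 and 74 days from 21 January 2008 (when the protest is served on the awardee) are 31 January 2008 and 4 April 2008 respectively; 7 April 2008 is 3 days past the end of the window.
No need to go further; step 4 was not satisfied.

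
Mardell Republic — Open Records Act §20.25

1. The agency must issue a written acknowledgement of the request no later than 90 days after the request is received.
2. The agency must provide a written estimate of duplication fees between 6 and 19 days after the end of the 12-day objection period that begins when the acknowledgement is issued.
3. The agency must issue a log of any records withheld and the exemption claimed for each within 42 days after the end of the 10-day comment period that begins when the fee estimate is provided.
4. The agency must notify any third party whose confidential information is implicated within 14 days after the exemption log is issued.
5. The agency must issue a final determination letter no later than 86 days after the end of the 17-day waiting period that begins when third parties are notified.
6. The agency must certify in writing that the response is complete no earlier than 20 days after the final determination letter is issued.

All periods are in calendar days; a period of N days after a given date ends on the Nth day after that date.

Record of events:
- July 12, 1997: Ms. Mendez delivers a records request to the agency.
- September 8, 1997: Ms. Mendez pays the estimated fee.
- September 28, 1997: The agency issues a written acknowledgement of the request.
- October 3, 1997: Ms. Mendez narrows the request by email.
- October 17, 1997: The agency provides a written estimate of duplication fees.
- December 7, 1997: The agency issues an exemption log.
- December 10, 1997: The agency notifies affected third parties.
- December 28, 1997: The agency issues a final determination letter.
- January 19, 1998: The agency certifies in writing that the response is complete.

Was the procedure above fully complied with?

Step 1 — counting 90 days from July 12, 1997 (when the request is received) gives a deadline of October 10, 1997; September 28, 1997 is within that limit.
Step 2 — 6 and 19 days from October 10, 1997 (end of the 12-day objection period, which began when the acknowledgement is issued on September 28, 1997) are October 16, 1997 and October 29, 1997 respectively; done October 17, 1997 — within the window.
Step 3 — counting 42 days from October 27, 1997 (end of the 10-day comment period, which began when the fee estimate is provided on October 17, 1997) gives a deadline of December 8, 1997; completed December 7, 1997, before the deadline.
Step 4 — counting 14 days from December 7, 1997 (when the exemption log is issued) gives a deadline of December 21, 1997; December 10, 1997 is within that limit.
Step 5 — counting 86 days from December 27, 1997 (end of the 17-day waiting period, which began when third parties are notified on December 10, 1997) gives a deadline of March 23, 1998; done December 28, 1997 — timely.
Step 6 — must wait 20 days from December 28, 1997 (when the final determination letter is issued), so not before January 17, 1998; January 19, 1998 is on or after that date.

Yes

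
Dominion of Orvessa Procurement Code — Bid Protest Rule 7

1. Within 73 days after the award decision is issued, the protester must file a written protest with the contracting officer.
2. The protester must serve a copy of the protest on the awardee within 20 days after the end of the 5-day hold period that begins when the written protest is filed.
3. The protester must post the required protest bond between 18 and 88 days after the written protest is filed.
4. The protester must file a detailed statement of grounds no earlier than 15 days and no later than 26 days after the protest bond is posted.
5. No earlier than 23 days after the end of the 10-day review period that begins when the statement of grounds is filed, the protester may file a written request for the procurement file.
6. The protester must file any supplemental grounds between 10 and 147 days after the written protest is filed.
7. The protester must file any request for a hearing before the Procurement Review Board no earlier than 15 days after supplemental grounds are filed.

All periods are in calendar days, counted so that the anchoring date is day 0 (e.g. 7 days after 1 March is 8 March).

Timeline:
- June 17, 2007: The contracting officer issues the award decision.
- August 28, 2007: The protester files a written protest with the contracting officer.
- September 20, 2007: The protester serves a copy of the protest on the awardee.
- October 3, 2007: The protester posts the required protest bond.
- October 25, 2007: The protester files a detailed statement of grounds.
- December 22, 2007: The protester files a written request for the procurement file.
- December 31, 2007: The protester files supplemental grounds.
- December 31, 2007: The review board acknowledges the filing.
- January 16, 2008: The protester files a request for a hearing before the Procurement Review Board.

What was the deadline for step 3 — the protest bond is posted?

Step 3 runs from August 28, 2007, when the written protest is filed. The window is 18–88 days after August 28, 2007; it closes on November 24, 2007.

November 24, 2007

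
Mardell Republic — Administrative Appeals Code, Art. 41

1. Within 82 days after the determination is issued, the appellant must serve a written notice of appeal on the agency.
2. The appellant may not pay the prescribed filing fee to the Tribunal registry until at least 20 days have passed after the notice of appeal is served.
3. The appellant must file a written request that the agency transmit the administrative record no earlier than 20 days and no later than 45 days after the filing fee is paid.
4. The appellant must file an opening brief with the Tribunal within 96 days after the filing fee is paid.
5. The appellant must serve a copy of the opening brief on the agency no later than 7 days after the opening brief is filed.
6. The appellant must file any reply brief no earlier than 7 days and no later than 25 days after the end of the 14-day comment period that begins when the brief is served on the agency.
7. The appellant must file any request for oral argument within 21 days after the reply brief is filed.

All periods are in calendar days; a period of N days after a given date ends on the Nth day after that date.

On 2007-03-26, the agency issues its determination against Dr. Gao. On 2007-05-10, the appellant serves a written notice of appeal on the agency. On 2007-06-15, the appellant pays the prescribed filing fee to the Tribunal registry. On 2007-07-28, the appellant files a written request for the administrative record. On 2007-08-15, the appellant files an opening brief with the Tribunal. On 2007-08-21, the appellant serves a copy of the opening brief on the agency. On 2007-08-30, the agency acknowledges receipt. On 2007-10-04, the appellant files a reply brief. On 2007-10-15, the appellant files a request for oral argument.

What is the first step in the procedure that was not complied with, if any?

Step 6

Step 1 — counting 82 days from 2007-03-26 (when the determination is issued) gives a deadline of 2007-06-16; completed 2007-05-10, before the deadline.
Step 2 — must wait 20 days from 2007-05-10 (when the notice of appeal is served), so not before 2007-05-30; done 2007-06-15 — permitted.
Step 3 — 20 and 45 days from 2007-06-15 (when the filing fee is paid) are 2007-07-05 and 2007-07-30 respectively; done 2007-07-28, which is between those dates.
Step 4 — counting 96 days from 2007-06-15 (when the filing fee is paid) gives a deadline of 2007-09-19; completed 2007-08-15, before the deadline.
Step 5 — counting 7 days from 2007-08-15 (when the opening brief is filed) gives a deadline of 2007-08-22; completed 2007-08-21, before the deadline.
Step 6 — 7 and 25 days from 2007-09-04 (end of the 14-day comment period, which began when the brief is served on the agency on 2007-08-21) are 2007-09-11 and 2007-09-29 respectively; done 2007-10-04 — 5 days after the window closed.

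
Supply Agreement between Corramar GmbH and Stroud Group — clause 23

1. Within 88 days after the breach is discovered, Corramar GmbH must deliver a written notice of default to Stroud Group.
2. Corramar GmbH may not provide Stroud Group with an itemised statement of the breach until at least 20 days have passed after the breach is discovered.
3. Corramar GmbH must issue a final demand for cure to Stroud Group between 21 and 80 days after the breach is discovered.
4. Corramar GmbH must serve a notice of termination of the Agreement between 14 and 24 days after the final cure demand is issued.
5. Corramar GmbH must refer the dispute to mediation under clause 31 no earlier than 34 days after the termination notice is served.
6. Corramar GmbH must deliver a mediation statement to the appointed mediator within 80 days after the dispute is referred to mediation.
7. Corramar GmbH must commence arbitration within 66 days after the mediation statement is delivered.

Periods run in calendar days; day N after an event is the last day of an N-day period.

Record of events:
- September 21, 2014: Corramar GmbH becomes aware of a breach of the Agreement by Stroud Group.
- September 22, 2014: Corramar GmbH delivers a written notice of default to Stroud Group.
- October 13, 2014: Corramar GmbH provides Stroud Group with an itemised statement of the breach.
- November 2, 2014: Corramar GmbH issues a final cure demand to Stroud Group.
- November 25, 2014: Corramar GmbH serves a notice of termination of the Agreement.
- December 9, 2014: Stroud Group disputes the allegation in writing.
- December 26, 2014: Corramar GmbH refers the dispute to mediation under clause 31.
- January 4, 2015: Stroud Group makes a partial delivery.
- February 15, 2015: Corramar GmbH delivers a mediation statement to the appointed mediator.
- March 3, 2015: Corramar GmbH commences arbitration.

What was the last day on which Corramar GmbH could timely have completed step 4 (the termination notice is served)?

Step 4 runs from November 2, 2014, when the final cure demand is issued. The window is 14–24 days after November 2, 2014; it closes on November 26, 2014.

November 26, 2014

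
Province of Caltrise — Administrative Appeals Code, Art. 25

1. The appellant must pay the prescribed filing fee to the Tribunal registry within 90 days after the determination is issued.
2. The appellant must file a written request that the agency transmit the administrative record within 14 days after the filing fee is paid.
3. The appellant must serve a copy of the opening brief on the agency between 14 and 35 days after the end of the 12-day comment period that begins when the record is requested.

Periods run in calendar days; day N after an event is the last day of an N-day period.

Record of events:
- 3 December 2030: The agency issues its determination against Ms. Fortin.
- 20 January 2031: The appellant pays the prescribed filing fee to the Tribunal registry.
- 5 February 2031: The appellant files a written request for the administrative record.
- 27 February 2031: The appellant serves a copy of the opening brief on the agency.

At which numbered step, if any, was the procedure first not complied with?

Step 2

Step 1: 90 days after 3 December 2030 (when the determination is issued) is 3 March 2031; completed 20 January 2031, before the deadline.
Step 2: 14 days after 20 January 2031 (when the filing fee is paid) is 3 February 2031; 5 February 2031 misses that deadline by 2 days.
The analysis stops there.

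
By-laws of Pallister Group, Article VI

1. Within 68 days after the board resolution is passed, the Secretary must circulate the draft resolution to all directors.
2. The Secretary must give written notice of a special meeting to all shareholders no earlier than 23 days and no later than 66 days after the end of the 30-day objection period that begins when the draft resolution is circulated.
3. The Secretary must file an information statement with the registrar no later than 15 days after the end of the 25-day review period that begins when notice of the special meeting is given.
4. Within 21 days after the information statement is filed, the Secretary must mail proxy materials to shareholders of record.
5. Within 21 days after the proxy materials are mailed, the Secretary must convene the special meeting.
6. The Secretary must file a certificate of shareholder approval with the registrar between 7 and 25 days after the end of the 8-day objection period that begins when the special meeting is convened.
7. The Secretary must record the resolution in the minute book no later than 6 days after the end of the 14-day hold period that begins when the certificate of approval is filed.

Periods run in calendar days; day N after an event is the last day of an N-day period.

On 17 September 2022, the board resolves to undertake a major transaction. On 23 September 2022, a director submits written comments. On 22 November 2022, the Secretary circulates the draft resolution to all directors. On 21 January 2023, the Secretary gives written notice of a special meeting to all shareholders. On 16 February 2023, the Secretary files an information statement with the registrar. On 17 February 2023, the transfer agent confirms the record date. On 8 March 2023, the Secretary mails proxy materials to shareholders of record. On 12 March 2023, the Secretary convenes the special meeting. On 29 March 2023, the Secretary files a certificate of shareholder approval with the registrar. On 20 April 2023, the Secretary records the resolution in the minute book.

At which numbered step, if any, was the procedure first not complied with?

Step 7

(1) due by 17 September 2022 + 68 days = 24 November 2022; completed 22 November 2022, before the deadline.
(2) the permitted window runs from 22 December 2022 + 23 = 14 January 2023 to 22 December 2022 + 66 = 26 February 2023; done 21 January 2023, which is between those dates.
(3) due by 15 February 2023 + 15 days = 2 March 2023; 16 February 2023 is within that limit.
(4) due by 16 February 2023 + 21 days = 9 March 2023; 8 March 2023 is within that limit.
(5) due by 8 March 2023 + 21 days = 29 March 2023; 12 March 2023 is within that limit.
(6) the permitted window runs from 20 March 2023 + 7 = 27 March 2023 to 20 March 2023 + 25 = 14 April 2023; done 29 March 2023 — within the window.
(7) due by 12 April 2023 + 6 days = 18 April 2023; done 20 April 2023 — 2 days late.
No need to go further; step 7 was not satisfied.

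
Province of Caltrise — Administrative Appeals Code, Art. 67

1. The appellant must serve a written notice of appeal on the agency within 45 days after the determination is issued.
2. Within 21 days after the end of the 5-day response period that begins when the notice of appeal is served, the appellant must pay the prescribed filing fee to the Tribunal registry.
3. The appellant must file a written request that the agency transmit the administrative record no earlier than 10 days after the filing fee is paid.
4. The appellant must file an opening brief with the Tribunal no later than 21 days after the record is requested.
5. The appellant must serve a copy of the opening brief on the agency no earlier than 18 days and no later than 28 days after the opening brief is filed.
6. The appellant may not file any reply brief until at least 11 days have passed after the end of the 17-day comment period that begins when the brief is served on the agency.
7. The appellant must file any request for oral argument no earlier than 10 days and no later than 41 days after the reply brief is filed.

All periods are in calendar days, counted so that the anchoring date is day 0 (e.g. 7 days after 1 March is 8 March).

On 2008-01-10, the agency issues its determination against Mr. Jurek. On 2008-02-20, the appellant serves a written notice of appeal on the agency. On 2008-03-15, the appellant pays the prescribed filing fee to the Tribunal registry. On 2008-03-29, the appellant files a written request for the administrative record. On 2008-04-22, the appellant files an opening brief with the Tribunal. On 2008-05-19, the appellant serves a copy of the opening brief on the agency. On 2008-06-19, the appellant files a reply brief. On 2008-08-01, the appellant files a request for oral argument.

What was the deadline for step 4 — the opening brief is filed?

2008-04-19

Step 4 runs from 2008-03-29, when the record is requested. 21 days after 2008-03-29 is 2008-04-19.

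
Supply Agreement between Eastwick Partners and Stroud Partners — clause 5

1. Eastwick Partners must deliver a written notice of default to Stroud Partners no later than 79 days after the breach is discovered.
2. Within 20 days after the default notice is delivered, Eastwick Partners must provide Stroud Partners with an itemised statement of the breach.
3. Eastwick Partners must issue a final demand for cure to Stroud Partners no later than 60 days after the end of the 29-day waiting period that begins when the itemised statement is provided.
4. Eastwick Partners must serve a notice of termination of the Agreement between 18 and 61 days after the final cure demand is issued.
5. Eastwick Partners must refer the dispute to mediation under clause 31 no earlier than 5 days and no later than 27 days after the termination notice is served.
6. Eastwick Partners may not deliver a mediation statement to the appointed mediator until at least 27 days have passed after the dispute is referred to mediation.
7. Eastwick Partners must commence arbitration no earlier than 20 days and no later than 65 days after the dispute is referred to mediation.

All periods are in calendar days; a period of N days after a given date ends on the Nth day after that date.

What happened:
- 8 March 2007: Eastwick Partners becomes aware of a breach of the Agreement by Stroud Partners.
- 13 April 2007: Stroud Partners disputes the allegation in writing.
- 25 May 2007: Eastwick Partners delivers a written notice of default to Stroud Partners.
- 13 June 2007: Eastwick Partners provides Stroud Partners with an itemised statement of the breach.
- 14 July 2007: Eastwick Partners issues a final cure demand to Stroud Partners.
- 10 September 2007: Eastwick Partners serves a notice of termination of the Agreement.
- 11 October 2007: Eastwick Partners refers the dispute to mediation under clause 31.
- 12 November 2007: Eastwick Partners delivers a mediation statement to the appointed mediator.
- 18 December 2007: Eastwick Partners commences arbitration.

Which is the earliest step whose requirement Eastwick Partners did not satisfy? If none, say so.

Step 1: 79 days after 8 March 2007 (when the breach is discovered) is 26 May 2007; done 25 May 2007 — timely.
Step 2: 20 days after 25 May 2007 (when the default notice is delivered) is 14 June 2007; completed 13 June 2007, before the deadline.
Step 3: 60 days after 12 July 2007 (end of the 29-day waiting period, which began when the itemised statement is provided on 13 June 2007) is 10 September 2007; done 14 July 2007 — timely.
Step 4: the window is 18–61 days after 14 July 2007 (when the final cure demand is issued), so 1 August 2007 through 13 September 2007; 10 September 2007 falls inside that range.
Step 5: the window is 5–27 days after 10 September 2007 (when the termination notice is served), so 15 September 2007 through 7 October 2007; done 11 October 2007 — 4 days after the window closed.

Step 5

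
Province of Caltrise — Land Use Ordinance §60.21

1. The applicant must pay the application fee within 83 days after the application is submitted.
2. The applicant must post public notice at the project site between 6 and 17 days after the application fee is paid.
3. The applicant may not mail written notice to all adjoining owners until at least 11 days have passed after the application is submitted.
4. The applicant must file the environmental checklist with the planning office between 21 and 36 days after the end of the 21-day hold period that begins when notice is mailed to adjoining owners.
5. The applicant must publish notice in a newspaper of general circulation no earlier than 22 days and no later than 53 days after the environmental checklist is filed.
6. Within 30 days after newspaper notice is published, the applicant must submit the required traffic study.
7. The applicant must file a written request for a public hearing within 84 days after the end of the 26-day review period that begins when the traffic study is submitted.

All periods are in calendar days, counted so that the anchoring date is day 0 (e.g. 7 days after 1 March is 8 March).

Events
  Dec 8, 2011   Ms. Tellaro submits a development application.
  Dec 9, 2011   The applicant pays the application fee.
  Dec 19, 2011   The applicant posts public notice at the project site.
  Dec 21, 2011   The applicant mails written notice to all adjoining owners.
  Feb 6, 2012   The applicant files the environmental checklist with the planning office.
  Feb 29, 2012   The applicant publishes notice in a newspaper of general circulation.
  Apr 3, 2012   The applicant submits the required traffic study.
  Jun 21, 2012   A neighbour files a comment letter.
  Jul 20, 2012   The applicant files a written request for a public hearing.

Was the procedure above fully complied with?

No

Step 1: 83 days after Dec 8, 2011 (when the application is submitted) is Feb 29, 2012; completed Dec 9, 2011, before the deadline.
Step 2: the window is 6–17 days after Dec 9, 2011 (when the application fee is paid), so Dec 15, 2011 through Dec 26, 2011; done Dec 19, 2011, which is between those dates.
Step 3: the earliest permitted date is 11 days after Dec 8, 2011 (when the application is submitted), i.e. Dec 19, 2011; done Dec 21, 2011, after the minimum wait.
Step 4: the window is 21–36 days after Jan 11, 2012 (end of the 21-day hold period, which began when notice is mailed to adjoining owners on Dec 21, 2011), so Feb 1, 2012 through Feb 16, 2012; done Feb 6, 2012 — within the window.
Step 5: the window is 22–53 days after Feb 6, 2012 (when the environmental checklist is filed), so Feb 28, 2012 through Mar 30, 2012; done Feb 29, 2012, which is between those dates.
Step 6: 30 days after Feb 29, 2012 (when newspaper notice is published) is Mar 30, 2012; not done until Apr 3, 2012, 4 days after the deadline.
No need to go further; step 6 was not satisfied.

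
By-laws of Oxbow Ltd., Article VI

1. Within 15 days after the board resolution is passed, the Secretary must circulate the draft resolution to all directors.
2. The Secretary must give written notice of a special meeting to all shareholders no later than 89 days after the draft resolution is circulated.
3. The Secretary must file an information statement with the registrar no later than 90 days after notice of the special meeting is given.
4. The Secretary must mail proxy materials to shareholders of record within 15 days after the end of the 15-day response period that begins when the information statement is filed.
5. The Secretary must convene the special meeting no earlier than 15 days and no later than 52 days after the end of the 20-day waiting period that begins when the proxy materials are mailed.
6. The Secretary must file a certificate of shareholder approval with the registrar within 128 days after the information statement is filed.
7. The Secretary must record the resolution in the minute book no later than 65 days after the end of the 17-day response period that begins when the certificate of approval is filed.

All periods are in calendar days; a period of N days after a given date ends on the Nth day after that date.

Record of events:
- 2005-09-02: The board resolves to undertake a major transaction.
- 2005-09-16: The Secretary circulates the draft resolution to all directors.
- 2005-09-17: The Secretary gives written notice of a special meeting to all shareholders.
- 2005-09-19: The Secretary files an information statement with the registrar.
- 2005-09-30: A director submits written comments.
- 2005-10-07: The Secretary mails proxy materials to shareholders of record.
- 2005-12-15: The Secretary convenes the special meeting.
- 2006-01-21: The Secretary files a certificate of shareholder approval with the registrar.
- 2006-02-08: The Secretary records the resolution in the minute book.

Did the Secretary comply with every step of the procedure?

Yes

Step 1: 15 days after 2005-09-02 (when the board resolution is passed) is 2005-09-17; completed 2005-09-16, before the deadline.
Step 2: 89 days after 2005-09-16 (when the draft resolution is circulated) is 2005-12-14; 2005-09-17 is within that limit.
Step 3: 90 days after 2005-09-17 (when notice of the special meeting is given) is 2005-12-16; 2005-09-19 is within that limit.
Step 4: 15 days after 2005-10-04 (end of the 15-day response period, which began when the information statement is filed on 2005-09-19) is 2005-10-19; completed 2005-10-07, before the deadline.
Step 5: the window is 15–52 days after 2005-10-27 (end of the 20-day waiting period, which began when the proxy materials are mailed on 2005-10-07), so 2005-11-11 through 2005-12-18; 2005-12-15 falls inside that range.
Step 6: 128 days after 2005-09-19 (when the information statement is filed) is 2006-01-25; done 2006-01-21 — timely.
Step 7: 65 days after 2006-02-07 (end of the 17-day response period, which began when the certificate of approval is filed on 2006-01-21) is 2006-04-13; 2006-02-08 is within that limit.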